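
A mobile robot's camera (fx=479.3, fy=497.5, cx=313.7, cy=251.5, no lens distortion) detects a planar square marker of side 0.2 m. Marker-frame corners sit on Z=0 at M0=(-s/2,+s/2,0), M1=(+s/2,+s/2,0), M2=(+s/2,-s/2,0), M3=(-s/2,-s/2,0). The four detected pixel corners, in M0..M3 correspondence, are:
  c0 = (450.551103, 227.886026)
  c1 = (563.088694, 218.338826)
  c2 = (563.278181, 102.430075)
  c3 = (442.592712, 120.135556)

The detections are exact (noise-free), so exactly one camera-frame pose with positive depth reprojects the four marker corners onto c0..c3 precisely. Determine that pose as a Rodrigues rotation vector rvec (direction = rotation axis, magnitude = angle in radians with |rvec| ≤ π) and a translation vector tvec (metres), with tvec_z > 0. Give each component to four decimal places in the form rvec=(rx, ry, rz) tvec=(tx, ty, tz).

rvec=(0.3448, 0.2711, -0.1215) tvec=(0.3477, -0.1452, 0.8801)

Intrinsics K: fx=479.3, fy=497.5, cx=313.7, cy=251.5
Marker side s = 0.2 m; corners in marker frame (Z=0):
  M0 = (-0.1000, +0.1000, 0)
  M1 = (+0.1000, +0.1000, 0)
  M2 = (+0.1000, -0.1000, 0)
  M3 = (-0.1000, -0.1000, 0)
Detected image corners:
  c0 = (450.551103, 227.886026) px
  c1 = (563.088694, 218.338826) px
  c2 = (563.278181, 102.430075) px
  c3 = (442.592712, 120.135556) px
Planar DLT: solve 8×8 A·h = b for H (H[2,2]=1):
  H  [+420.31292 +201.85668 +503.07662]
  H  [-121.04977 +618.69293 +169.42946]
  H  [-0.32089 +0.36005 +1.00000]
B = K⁻¹H; ‖b₁‖=1.136229, ‖b₂‖=1.136229; λ = 2/(‖b₁‖+‖b₂‖) = 0.880104, sign → tz>0 ⇒ λ=+0.880104
r₁ = λ·B[:,0] = (+0.95663,-0.07137,-0.28242); r₂ = λ·B[:,1] = (+0.16326,+0.93431,+0.31688)
r₃ = r₁×r₂ = (+0.24125,-0.34925,+0.90544); SVD([r₁ r₂ r₃]) → R = UVᵀ:
  R  [+0.95663 +0.16326 +0.24125]
  R  [-0.07137 +0.93431 -0.34925]
  R  [-0.28242 +0.31688 +0.90544]
t = (+0.34774, -0.14519, +0.88010) m
tr R = 2.796384; θ = arccos((tr R − 1)/2) = 0.455157 rad = 26.079°
axis k = ((R−Rᵀ)₃₂, (R−Rᵀ)₁₃, (R−Rᵀ)₂₁) / (2 sinθ) = (+0.757645, +0.595614, -0.266867)
rvec = θ·k = (+0.344847, +0.271098, -0.121466)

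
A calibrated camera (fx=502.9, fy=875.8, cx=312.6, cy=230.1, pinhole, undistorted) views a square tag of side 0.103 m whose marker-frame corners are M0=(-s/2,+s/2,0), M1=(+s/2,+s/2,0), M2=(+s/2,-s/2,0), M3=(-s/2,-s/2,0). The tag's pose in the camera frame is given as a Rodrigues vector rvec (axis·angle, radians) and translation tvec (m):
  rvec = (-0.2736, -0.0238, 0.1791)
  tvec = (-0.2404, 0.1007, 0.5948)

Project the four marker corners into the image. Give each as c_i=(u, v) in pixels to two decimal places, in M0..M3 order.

Intrinsics K: fx=502.9, fy=875.8, cx=312.6, cy=230.1
Marker side s = 0.103 m; corners in marker frame (Z=0):
  M0 = (-0.0515, +0.0515, 0)
  M1 = (+0.0515, +0.0515, 0)
  M2 = (+0.0515, -0.0515, 0)
  M3 = (-0.0515, -0.0515, 0)
rvec = (-0.2736, -0.0238, 0.1791), |rvec| = θ = 0.32787 rad = 18.786°
Rodrigues: sinθ=0.32203, 1−cosθ=0.05327; R = I + sinθ·[k]× + (1−cosθ)·[k]×²:
    [+0.98382 -0.17268 -0.04766]
    [+0.17914 +0.94701 +0.26661]
    [-0.00091 -0.27084 +0.96262]
t = (-0.2404, 0.1007, 0.5948) m
M0: Pc = R·M0+t = (-0.29996, +0.14025, +0.58090); u = 502.9·(-0.29996)/0.58090 + 312.6 = 52.9163, v = 875.8·(+0.14025)/0.58090 + 230.1 = 441.5432
M1: Pc = R·M1+t = (-0.19863, +0.15870, +0.58081); u = 502.9·(-0.19863)/0.58081 + 312.6 = 140.6162, v = 875.8·(+0.15870)/0.58081 + 230.1 = 469.3995
M2: Pc = R·M2+t = (-0.18084, +0.06115, +0.60870); u = 502.9·(-0.18084)/0.60870 + 312.6 = 163.1927, v = 875.8·(+0.06115)/0.60870 + 230.1 = 318.0890
M3: Pc = R·M3+t = (-0.28217, +0.04270, +0.60879); u = 502.9·(-0.28217)/0.60879 + 312.6 = 79.5079, v = 875.8·(+0.04270)/0.60879 + 230.1 = 291.5324

c0=(52.92, 441.54) c1=(140.62, 469.40) c2=(163.19, 318.09) c3=(79.51, 291.53)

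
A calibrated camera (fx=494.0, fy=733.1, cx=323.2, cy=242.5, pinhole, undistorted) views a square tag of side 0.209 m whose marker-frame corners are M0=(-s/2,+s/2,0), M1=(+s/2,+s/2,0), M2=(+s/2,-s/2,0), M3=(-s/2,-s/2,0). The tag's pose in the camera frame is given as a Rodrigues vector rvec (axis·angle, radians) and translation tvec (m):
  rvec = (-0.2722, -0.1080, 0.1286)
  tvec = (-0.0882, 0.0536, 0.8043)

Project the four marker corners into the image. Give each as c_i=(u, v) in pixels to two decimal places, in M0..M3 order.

Intrinsics K: fx=494.0, fy=733.1, cx=323.2, cy=242.5
Marker side s = 0.209 m; corners in marker frame (Z=0):
  M0 = (-0.1045, +0.1045, 0)
  M1 = (+0.1045, +0.1045, 0)
  M2 = (+0.1045, -0.1045, 0)
  M3 = (-0.1045, -0.1045, 0)
rvec = (-0.2722, -0.1080, 0.1286), |rvec| = θ = 0.31984 rad = 18.325°
Rodrigues: sinθ=0.31441, 1−cosθ=0.05071; R = I + sinθ·[k]× + (1−cosθ)·[k]×²:
    [+0.98602 -0.11184 -0.12352]
    [+0.14099 +0.95507 +0.26070]
    [+0.08881 -0.27447 +0.95749]
t = (-0.0882, 0.0536, 0.8043) m
M0: Pc = R·M0+t = (-0.20293, +0.13867, +0.76634); u = 494.0·(-0.20293)/0.76634 + 323.2 = 192.3883, v = 733.1·(+0.13867)/0.76634 + 242.5 = 375.1567
M1: Pc = R·M1+t = (+0.00315, +0.16814, +0.78490); u = 494.0·(+0.00315)/0.78490 + 323.2 = 325.1833, v = 733.1·(+0.16814)/0.78490 + 242.5 = 399.5423
M2: Pc = R·M2+t = (+0.02653, -0.03147, +0.84226); u = 494.0·(+0.02653)/0.84226 + 323.2 = 338.7583, v = 733.1·(-0.03147)/0.84226 + 242.5 = 215.1078
M3: Pc = R·M3+t = (-0.17955, -0.06094, +0.82370); u = 494.0·(-0.17955)/0.82370 + 323.2 = 215.5174, v = 733.1·(-0.06094)/0.82370 + 242.5 = 188.2643

c0=(192.39, 375.16) c1=(325.18, 399.54) c2=(338.76, 215.11) c3=(215.52, 188.26)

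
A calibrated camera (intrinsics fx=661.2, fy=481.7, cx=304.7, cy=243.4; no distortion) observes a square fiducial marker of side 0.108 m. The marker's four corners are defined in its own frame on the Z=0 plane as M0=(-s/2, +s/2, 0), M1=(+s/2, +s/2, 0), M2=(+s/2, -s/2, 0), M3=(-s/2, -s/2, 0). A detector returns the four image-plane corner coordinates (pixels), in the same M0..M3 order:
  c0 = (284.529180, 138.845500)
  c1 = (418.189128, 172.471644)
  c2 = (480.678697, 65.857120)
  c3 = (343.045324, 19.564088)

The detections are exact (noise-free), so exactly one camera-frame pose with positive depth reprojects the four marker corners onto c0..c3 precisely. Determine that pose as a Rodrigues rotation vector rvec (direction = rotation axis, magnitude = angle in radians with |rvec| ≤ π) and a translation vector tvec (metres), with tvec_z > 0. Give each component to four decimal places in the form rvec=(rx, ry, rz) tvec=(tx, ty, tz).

Intrinsics K: fx=661.2, fy=481.7, cx=304.7, cy=243.4
Marker side s = 0.108 m; corners in marker frame (Z=0):
  M0 = (-0.0540, +0.0540, 0)
  M1 = (+0.0540, +0.0540, 0)
  M2 = (+0.0540, -0.0540, 0)
  M3 = (-0.0540, -0.0540, 0)
Detected image corners:
  c0 = (284.529180, 138.845500) px
  c1 = (418.189128, 172.471644) px
  c2 = (480.678697, 65.857120) px
  c3 = (343.045324, 19.564088) px
Planar DLT: solve 8×8 A·h = b for H (H[2,2]=1):
  H  [+1565.98882 -318.96557 +383.55565]
  H  [+448.72387 +1106.14934 +101.99717]
  H  [+0.81400 +0.63430 +1.00000]
B = K⁻¹H; ‖b₁‖=2.215049, ‖b₂‖=2.215049; λ = 2/(‖b₁‖+‖b₂‖) = 0.451457, sign → tz>0 ⇒ λ=+0.451457
r₁ = λ·B[:,0] = (+0.89989,+0.23486,+0.36749); r₂ = λ·B[:,1] = (-0.34975,+0.89201,+0.28636)
r₃ = r₁×r₂ = (-0.26055,-0.38622,+0.88485); SVD([r₁ r₂ r₃]) → R = UVᵀ:
  R  [+0.89989 -0.34975 -0.26055]
  R  [+0.23486 +0.89201 -0.38622]
  R  [+0.36749 +0.28636 +0.88485]
t = (+0.05384, -0.13253, +0.45146) m
tr R = 2.676738; θ = arccos((tr R − 1)/2) = 0.576512 rad = 33.032°
axis k = ((R−Rᵀ)₃₂, (R−Rᵀ)₁₃, (R−Rᵀ)₂₁) / (2 sinθ) = (+0.616924, -0.576067, +0.536238)
rvec = θ·k = (+0.355665, -0.332110, +0.309148)

rvec=(0.3557, -0.3321, 0.3091) tvec=(0.0538, -0.1325, 0.4515)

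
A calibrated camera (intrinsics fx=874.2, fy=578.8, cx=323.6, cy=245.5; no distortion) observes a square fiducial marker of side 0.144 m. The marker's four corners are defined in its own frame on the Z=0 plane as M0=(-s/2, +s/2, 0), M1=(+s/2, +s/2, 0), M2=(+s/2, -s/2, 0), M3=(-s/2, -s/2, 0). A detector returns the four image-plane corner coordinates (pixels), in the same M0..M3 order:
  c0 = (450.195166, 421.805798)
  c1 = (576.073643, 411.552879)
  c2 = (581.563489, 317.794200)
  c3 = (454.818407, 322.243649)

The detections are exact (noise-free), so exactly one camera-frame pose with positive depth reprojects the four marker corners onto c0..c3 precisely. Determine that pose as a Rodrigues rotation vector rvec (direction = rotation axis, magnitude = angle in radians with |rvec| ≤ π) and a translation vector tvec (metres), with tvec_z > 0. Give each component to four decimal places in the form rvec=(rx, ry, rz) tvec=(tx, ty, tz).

rvec=(0.0584, -0.3673, 0.0119) tvec=(0.1889, 0.1809, 0.8515)

Intrinsics K: fx=874.2, fy=578.8, cx=323.6, cy=245.5
Marker side s = 0.144 m; corners in marker frame (Z=0):
  M0 = (-0.0720, +0.0720, 0)
  M1 = (+0.0720, +0.0720, 0)
  M2 = (+0.0720, -0.0720, 0)
  M3 = (-0.0720, -0.0720, 0)
Detected image corners:
  c0 = (450.195166, 421.805798) px
  c1 = (576.073643, 411.552879) px
  c2 = (581.563489, 317.794200) px
  c3 = (454.818407, 322.243649) px
Planar DLT: solve 8×8 A·h = b for H (H[2,2]=1):
  H  [+1094.68382 -1.92935 +517.56918]
  H  [+104.24483 +694.41126 +368.46205]
  H  [+0.42185 +0.06453 +1.00000]
B = K⁻¹H; ‖b₁‖=1.174436, ‖b₂‖=1.174436; λ = 2/(‖b₁‖+‖b₂‖) = 0.851472, sign → tz>0 ⇒ λ=+0.851472
r₁ = λ·B[:,0] = (+0.93326,+0.00100,+0.35919); r₂ = λ·B[:,1] = (-0.02222,+0.99824,+0.05495)
r₃ = r₁×r₂ = (-0.35851,-0.05926,+0.93164); SVD([r₁ r₂ r₃]) → R = UVᵀ:
  R  [+0.93326 -0.02222 -0.35851]
  R  [+0.00100 +0.99824 -0.05926]
  R  [+0.35919 +0.05495 +0.93164]
t = (+0.18893, +0.18089, +0.85147) m
tr R = 2.863148; θ = arccos((tr R − 1)/2) = 0.372078 rad = 21.318°
axis k = ((R−Rᵀ)₃₂, (R−Rᵀ)₁₃, (R−Rᵀ)₂₁) / (2 sinθ) = (+0.157074, -0.987070, +0.031935)
rvec = θ·k = (+0.058444, -0.367267, +0.011882)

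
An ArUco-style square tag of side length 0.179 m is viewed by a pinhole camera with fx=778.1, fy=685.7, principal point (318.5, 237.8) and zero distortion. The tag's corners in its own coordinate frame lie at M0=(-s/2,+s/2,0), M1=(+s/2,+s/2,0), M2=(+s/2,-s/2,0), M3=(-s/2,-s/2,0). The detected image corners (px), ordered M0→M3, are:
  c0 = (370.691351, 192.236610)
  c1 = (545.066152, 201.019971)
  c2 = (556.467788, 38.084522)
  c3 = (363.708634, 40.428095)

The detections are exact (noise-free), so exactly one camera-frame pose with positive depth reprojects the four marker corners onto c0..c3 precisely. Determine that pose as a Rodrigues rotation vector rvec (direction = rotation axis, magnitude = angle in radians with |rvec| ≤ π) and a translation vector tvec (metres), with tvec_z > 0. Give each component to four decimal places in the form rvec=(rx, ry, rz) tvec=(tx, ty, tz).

rvec=(0.4449, 0.3277, 0.0052) tvec=(0.1345, -0.1292, 0.7634)

Intrinsics K: fx=778.1, fy=685.7, cx=318.5, cy=237.8
Marker side s = 0.179 m; corners in marker frame (Z=0):
  M0 = (-0.0895, +0.0895, 0)
  M1 = (+0.0895, +0.0895, 0)
  M2 = (+0.0895, -0.0895, 0)
  M3 = (-0.0895, -0.0895, 0)
Detected image corners:
  c0 = (370.691351, 192.236610) px
  c1 = (545.066152, 201.019971) px
  c2 = (556.467788, 38.084522) px
  c3 = (363.708634, 40.428095) px
Planar DLT: solve 8×8 A·h = b for H (H[2,2]=1):
  H  [+836.45884 +244.08107 +455.59067]
  H  [-28.39433 +943.45472 +121.78953]
  H  [-0.40635 +0.55461 +1.00000]
B = K⁻¹H; ‖b₁‖=1.309932, ‖b₂‖=1.309932; λ = 2/(‖b₁‖+‖b₂‖) = 0.763398, sign → tz>0 ⇒ λ=+0.763398
r₁ = λ·B[:,0] = (+0.94763,+0.07597,-0.31020); r₂ = λ·B[:,1] = (+0.06616,+0.90353,+0.42339)
r₃ = r₁×r₂ = (+0.31244,-0.42174,+0.85119); SVD([r₁ r₂ r₃]) → R = UVᵀ:
  R  [+0.94763 +0.06616 +0.31244]
  R  [+0.07597 +0.90353 -0.42174]
  R  [-0.31020 +0.42339 +0.85119]
t = (+0.13450, -0.12916, +0.76340) m
tr R = 2.702344; θ = arccos((tr R − 1)/2) = 0.552582 rad = 31.661°
axis k = ((R−Rᵀ)₃₂, (R−Rᵀ)₁₃, (R−Rᵀ)₂₁) / (2 sinθ) = (+0.805058, +0.593123, +0.009338)
rvec = θ·k = (+0.444860, +0.327749, +0.005160)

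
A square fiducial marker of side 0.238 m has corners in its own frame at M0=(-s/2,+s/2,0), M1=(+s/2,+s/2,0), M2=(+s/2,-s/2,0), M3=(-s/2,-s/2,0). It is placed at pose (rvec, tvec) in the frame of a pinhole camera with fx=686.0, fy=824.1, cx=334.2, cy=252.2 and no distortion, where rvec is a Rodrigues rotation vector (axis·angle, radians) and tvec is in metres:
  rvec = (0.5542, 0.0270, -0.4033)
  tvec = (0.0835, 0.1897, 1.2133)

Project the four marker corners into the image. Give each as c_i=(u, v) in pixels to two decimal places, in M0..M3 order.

c0=(344.32, 460.11) c1=(464.18, 408.37) c2=(423.46, 291.41) c3=(292.34, 351.64)

Intrinsics K: fx=686.0, fy=824.1, cx=334.2, cy=252.2
Marker side s = 0.238 m; corners in marker frame (Z=0):
  M0 = (-0.1190, +0.1190, 0)
  M1 = (+0.1190, +0.1190, 0)
  M2 = (+0.1190, -0.1190, 0)
  M3 = (-0.1190, -0.1190, 0)
rvec = (0.5542, 0.0270, -0.4033), |rvec| = θ = 0.68594 rad = 39.302°
Rodrigues: sinθ=0.63340, 1−cosθ=0.22618; R = I + sinθ·[k]× + (1−cosθ)·[k]×²:
    [+0.92146 +0.37960 -0.08251]
    [-0.36522 +0.77417 -0.51699]
    [-0.13237 +0.50652 +0.85201]
t = (0.0835, 0.1897, 1.2133) m
M0: Pc = R·M0+t = (+0.01902, +0.32529, +1.28933); u = 686.0·(+0.01902)/1.28933 + 334.2 = 344.3190, v = 824.1·(+0.32529)/1.28933 + 252.2 = 460.1140
M1: Pc = R·M1+t = (+0.23833, +0.23837, +1.25782); u = 686.0·(+0.23833)/1.25782 + 334.2 = 464.1803, v = 824.1·(+0.23837)/1.25782 + 252.2 = 408.3724
M2: Pc = R·M2+t = (+0.14798, +0.05411, +1.13727); u = 686.0·(+0.14798)/1.13727 + 334.2 = 423.4621, v = 824.1·(+0.05411)/1.13727 + 252.2 = 291.4116
M3: Pc = R·M3+t = (-0.07133, +0.14103, +1.16878); u = 686.0·(-0.07133)/1.16878 + 334.2 = 292.3356, v = 824.1·(+0.14103)/1.16878 + 252.2 = 351.6427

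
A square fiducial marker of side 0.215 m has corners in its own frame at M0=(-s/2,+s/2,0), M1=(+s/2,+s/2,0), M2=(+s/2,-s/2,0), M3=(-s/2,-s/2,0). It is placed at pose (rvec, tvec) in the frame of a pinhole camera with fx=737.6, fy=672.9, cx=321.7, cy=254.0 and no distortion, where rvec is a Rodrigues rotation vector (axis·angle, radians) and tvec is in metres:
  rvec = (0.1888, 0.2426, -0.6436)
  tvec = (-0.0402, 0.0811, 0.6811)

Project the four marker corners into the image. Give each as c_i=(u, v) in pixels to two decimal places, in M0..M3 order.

c0=(262.94, 465.17) c1=(442.97, 360.12) c2=(295.33, 186.39) c3=(122.58, 309.58)

Intrinsics K: fx=737.6, fy=672.9, cx=321.7, cy=254.0
Marker side s = 0.215 m; corners in marker frame (Z=0):
  M0 = (-0.1075, +0.1075, 0)
  M1 = (+0.1075, +0.1075, 0)
  M2 = (+0.1075, -0.1075, 0)
  M3 = (-0.1075, -0.1075, 0)
rvec = (0.1888, 0.2426, -0.6436), |rvec| = θ = 0.71325 rad = 40.866°
Rodrigues: sinθ=0.65429, 1−cosθ=0.24376; R = I + sinθ·[k]× + (1−cosθ)·[k]×²:
    [+0.77332 +0.61235 +0.16432]
    [-0.56846 +0.78444 -0.24801]
    [-0.28077 +0.09838 +0.95472]
t = (-0.0402, 0.0811, 0.6811) m
M0: Pc = R·M0+t = (-0.05750, +0.22654, +0.72186); u = 737.6·(-0.05750)/0.72186 + 321.7 = 262.9415, v = 672.9·(+0.22654)/0.72186 + 254.0 = 465.1721
M1: Pc = R·M1+t = (+0.10876, +0.10432, +0.66149); u = 737.6·(+0.10876)/0.66149 + 321.7 = 442.9728, v = 672.9·(+0.10432)/0.66149 + 254.0 = 360.1175
M2: Pc = R·M2+t = (-0.02290, -0.06434, +0.64034); u = 737.6·(-0.02290)/0.64034 + 321.7 = 295.3270, v = 672.9·(-0.06434)/0.64034 + 254.0 = 186.3922
M3: Pc = R·M3+t = (-0.18916, +0.05788, +0.70071); u = 737.6·(-0.18916)/0.70071 + 321.7 = 122.5810, v = 672.9·(+0.05788)/0.70071 + 254.0 = 309.5845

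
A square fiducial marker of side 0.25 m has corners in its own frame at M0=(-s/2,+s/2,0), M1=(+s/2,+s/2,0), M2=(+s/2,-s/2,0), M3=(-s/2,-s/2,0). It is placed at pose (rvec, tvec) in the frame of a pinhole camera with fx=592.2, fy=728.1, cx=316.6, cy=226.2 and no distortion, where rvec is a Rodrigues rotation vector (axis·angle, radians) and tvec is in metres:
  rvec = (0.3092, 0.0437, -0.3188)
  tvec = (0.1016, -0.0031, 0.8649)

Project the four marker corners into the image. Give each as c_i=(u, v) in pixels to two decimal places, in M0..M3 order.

c0=(331.09, 343.85) c1=(489.32, 285.15) c2=(447.69, 89.24) c3=(276.82, 158.34)

Intrinsics K: fx=592.2, fy=728.1, cx=316.6, cy=226.2
Marker side s = 0.25 m; corners in marker frame (Z=0):
  M0 = (-0.1250, +0.1250, 0)
  M1 = (+0.1250, +0.1250, 0)
  M2 = (+0.1250, -0.1250, 0)
  M3 = (-0.1250, -0.1250, 0)
rvec = (0.3092, 0.0437, -0.3188), |rvec| = θ = 0.44626 rad = 25.569°
Rodrigues: sinθ=0.43159, 1−cosθ=0.09793; R = I + sinθ·[k]× + (1−cosθ)·[k]×²:
    [+0.94908 +0.31497 -0.00621]
    [-0.30168 +0.90301 -0.30589]
    [-0.09074 +0.29219 +0.95205]
t = (0.1016, -0.0031, 0.8649) m
M0: Pc = R·M0+t = (+0.02234, +0.14749, +0.91277); u = 592.2·(+0.02234)/0.91277 + 316.6 = 331.0914, v = 728.1·(+0.14749)/0.91277 + 226.2 = 343.8472
M1: Pc = R·M1+t = (+0.25961, +0.07207, +0.89008); u = 592.2·(+0.25961)/0.89008 + 316.6 = 489.3245, v = 728.1·(+0.07207)/0.89008 + 226.2 = 285.1511
M2: Pc = R·M2+t = (+0.18086, -0.15369, +0.81703); u = 592.2·(+0.18086)/0.81703 + 316.6 = 447.6934, v = 728.1·(-0.15369)/0.81703 + 226.2 = 89.2430
M3: Pc = R·M3+t = (-0.05641, -0.07827, +0.83972); u = 592.2·(-0.05641)/0.83972 + 316.6 = 276.8203, v = 728.1·(-0.07827)/0.83972 + 226.2 = 158.3374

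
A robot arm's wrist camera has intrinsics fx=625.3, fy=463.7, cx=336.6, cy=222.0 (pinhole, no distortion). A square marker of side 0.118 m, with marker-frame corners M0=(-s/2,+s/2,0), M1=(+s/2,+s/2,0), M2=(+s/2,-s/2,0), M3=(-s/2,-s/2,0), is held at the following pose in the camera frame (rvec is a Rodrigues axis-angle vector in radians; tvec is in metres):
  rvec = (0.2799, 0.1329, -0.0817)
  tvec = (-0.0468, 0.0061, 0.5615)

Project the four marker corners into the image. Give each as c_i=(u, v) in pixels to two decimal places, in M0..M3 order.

c0=(230.64, 274.45) c1=(355.63, 270.05) c2=(343.19, 175.33) c3=(211.40, 182.86)

Intrinsics K: fx=625.3, fy=463.7, cx=336.6, cy=222.0
Marker side s = 0.118 m; corners in marker frame (Z=0):
  M0 = (-0.0590, +0.0590, 0)
  M1 = (+0.0590, +0.0590, 0)
  M2 = (+0.0590, -0.0590, 0)
  M3 = (-0.0590, -0.0590, 0)
rvec = (0.2799, 0.1329, -0.0817), |rvec| = θ = 0.32044 rad = 18.360°
Rodrigues: sinθ=0.31498, 1−cosθ=0.05090; R = I + sinθ·[k]× + (1−cosθ)·[k]×²:
    [+0.98794 +0.09875 +0.11930]
    [-0.06187 +0.95785 -0.28052]
    [-0.14197 +0.26975 +0.95241]
t = (-0.0468, 0.0061, 0.5615) m
M0: Pc = R·M0+t = (-0.09926, +0.06626, +0.58579); u = 625.3·(-0.09926)/0.58579 + 336.6 = 230.6434, v = 463.7·(+0.06626)/0.58579 + 222.0 = 274.4528
M1: Pc = R·M1+t = (+0.01731, +0.05896, +0.56904); u = 625.3·(+0.01731)/0.56904 + 336.6 = 355.6263, v = 463.7·(+0.05896)/0.56904 + 222.0 = 270.0480
M2: Pc = R·M2+t = (+0.00566, -0.05406, +0.53721); u = 625.3·(+0.00566)/0.53721 + 336.6 = 343.1904, v = 463.7·(-0.05406)/0.53721 + 222.0 = 175.3342
M3: Pc = R·M3+t = (-0.11091, -0.04676, +0.55396); u = 625.3·(-0.11091)/0.55396 + 336.6 = 211.4021, v = 463.7·(-0.04676)/0.55396 + 222.0 = 182.8564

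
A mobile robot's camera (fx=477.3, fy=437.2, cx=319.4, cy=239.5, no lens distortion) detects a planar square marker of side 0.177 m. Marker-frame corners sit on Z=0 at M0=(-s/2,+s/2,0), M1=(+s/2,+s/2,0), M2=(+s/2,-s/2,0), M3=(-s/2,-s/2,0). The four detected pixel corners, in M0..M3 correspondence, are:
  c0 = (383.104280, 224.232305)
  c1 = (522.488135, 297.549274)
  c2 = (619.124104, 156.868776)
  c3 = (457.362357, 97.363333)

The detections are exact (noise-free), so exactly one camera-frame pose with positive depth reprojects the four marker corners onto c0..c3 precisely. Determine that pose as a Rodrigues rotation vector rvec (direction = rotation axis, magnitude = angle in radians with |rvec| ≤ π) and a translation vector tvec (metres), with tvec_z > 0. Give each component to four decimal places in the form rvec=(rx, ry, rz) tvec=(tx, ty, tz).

Intrinsics K: fx=477.3, fy=437.2, cx=319.4, cy=239.5
Marker side s = 0.177 m; corners in marker frame (Z=0):
  M0 = (-0.0885, +0.0885, 0)
  M1 = (+0.0885, +0.0885, 0)
  M2 = (+0.0885, -0.0885, 0)
  M3 = (-0.0885, -0.0885, 0)
Detected image corners:
  c0 = (383.104280, 224.232305) px
  c1 = (522.488135, 297.549274) px
  c2 = (619.124104, 156.868776) px
  c3 = (457.362357, 97.363333) px
Planar DLT: solve 8×8 A·h = b for H (H[2,2]=1):
  H  [+461.81408 -281.74345 +488.82016]
  H  [+225.19175 +830.08370 +194.05944]
  H  [-0.78031 +0.39684 +1.00000]
B = K⁻¹H; ‖b₁‖=1.927832, ‖b₂‖=1.927832; λ = 2/(‖b₁‖+‖b₂‖) = 0.518717, sign → tz>0 ⇒ λ=+0.518717
r₁ = λ·B[:,0] = (+0.77275,+0.48891,-0.40476); r₂ = λ·B[:,1] = (-0.44394,+0.87209,+0.20585)
r₃ = r₁×r₂ = (+0.45363,+0.02062,+0.89095); SVD([r₁ r₂ r₃]) → R = UVᵀ:
  R  [+0.77275 -0.44394 +0.45363]
  R  [+0.48891 +0.87209 +0.02062]
  R  [-0.40476 +0.20585 +0.89095]
t = (+0.18412, -0.05391, +0.51872) m
tr R = 2.535789; θ = arccos((tr R − 1)/2) = 0.695249 rad = 39.835°
axis k = ((R−Rᵀ)₃₂, (R−Rᵀ)₁₃, (R−Rᵀ)₂₁) / (2 sinθ) = (+0.144578, +0.670014, +0.728134)
rvec = θ·k = (+0.100518, +0.465826, +0.506234)

rvec=(0.1005, 0.4658, 0.5062) tvec=(0.1841, -0.0539, 0.5187)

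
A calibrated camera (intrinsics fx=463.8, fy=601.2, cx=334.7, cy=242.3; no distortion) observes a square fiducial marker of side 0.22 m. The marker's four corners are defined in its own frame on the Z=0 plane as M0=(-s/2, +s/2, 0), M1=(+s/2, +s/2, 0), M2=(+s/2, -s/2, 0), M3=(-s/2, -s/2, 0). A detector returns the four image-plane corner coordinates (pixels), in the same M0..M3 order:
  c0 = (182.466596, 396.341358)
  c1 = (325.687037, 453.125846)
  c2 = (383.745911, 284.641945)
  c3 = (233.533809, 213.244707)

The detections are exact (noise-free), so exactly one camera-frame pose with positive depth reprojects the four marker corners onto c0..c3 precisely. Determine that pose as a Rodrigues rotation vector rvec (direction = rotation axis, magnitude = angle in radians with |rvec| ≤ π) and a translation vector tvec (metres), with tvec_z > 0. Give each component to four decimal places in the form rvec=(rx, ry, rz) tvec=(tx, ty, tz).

rvec=(0.2393, -0.1336, 0.3728) tvec=(-0.0738, 0.1075, 0.6563)

Intrinsics K: fx=463.8, fy=601.2, cx=334.7, cy=242.3
Marker side s = 0.22 m; corners in marker frame (Z=0):
  M0 = (-0.1100, +0.1100, 0)
  M1 = (+0.1100, +0.1100, 0)
  M2 = (+0.1100, -0.1100, 0)
  M3 = (-0.1100, -0.1100, 0)
Detected image corners:
  c0 = (182.466596, 396.341358) px
  c1 = (325.687037, 453.125846) px
  c2 = (383.745911, 284.641945) px
  c3 = (233.533809, 213.244707) px
Planar DLT: solve 8×8 A·h = b for H (H[2,2]=1):
  H  [+740.39236 -159.98991 +282.53833]
  H  [+378.82480 +904.01704 +340.80682]
  H  [+0.26319 +0.31449 +1.00000]
B = K⁻¹H; ‖b₁‖=1.523792, ‖b₂‖=1.523792; λ = 2/(‖b₁‖+‖b₂‖) = 0.656258, sign → tz>0 ⇒ λ=+0.656258
r₁ = λ·B[:,0] = (+0.92298,+0.34391,+0.17272); r₂ = λ·B[:,1] = (-0.37532,+0.90363,+0.20639)
r₃ = r₁×r₂ = (-0.08510,-0.25531,+0.96311); SVD([r₁ r₂ r₃]) → R = UVᵀ:
  R  [+0.92298 -0.37532 -0.08510]
  R  [+0.34391 +0.90363 -0.25531]
  R  [+0.17272 +0.20639 +0.96311]
t = (-0.07381, +0.10753, +0.65626) m
tr R = 2.789716; θ = arccos((tr R − 1)/2) = 0.462684 rad = 26.510°
axis k = ((R−Rᵀ)₃₂, (R−Rᵀ)₁₃, (R−Rᵀ)₂₁) / (2 sinθ) = (+0.517193, -0.288802, +0.805670)
rvec = θ·k = (+0.239297, -0.133624, +0.372770)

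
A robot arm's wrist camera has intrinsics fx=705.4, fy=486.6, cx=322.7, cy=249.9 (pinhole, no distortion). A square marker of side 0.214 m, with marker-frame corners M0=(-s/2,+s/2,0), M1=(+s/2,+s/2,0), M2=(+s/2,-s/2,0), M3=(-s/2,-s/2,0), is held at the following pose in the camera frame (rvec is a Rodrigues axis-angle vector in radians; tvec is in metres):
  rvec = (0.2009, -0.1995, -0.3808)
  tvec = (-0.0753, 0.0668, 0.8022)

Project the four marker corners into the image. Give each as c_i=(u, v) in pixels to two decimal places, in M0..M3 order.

c0=(204.78, 373.24) c1=(372.15, 320.71) c2=(309.26, 205.90) c3=(128.29, 256.85)

Intrinsics K: fx=705.4, fy=486.6, cx=322.7, cy=249.9
Marker side s = 0.214 m; corners in marker frame (Z=0):
  M0 = (-0.1070, +0.1070, 0)
  M1 = (+0.1070, +0.1070, 0)
  M2 = (+0.1070, -0.1070, 0)
  M3 = (-0.1070, -0.1070, 0)
rvec = (0.2009, -0.1995, -0.3808), |rvec| = θ = 0.47452 rad = 27.188°
Rodrigues: sinθ=0.45691, 1−cosθ=0.11049; R = I + sinθ·[k]× + (1−cosθ)·[k]×²:
    [+0.90932 +0.34700 -0.22964]
    [-0.38634 +0.90904 -0.15617]
    [+0.15456 +0.23072 +0.96067]
t = (-0.0753, 0.0668, 0.8022) m
M0: Pc = R·M0+t = (-0.13547, +0.20541, +0.81035); u = 705.4·(-0.13547)/0.81035 + 322.7 = 204.7770, v = 486.6·(+0.20541)/0.81035 + 249.9 = 373.2421
M1: Pc = R·M1+t = (+0.05913, +0.12273, +0.84342); u = 705.4·(+0.05913)/0.84342 + 322.7 = 372.1503, v = 486.6·(+0.12273)/0.84342 + 249.9 = 320.7067
M2: Pc = R·M2+t = (-0.01513, -0.07181, +0.79405); u = 705.4·(-0.01513)/0.79405 + 322.7 = 309.2570, v = 486.6·(-0.07181)/0.79405 + 249.9 = 205.8971
M3: Pc = R·M3+t = (-0.20973, +0.01087, +0.76098); u = 705.4·(-0.20973)/0.76098 + 322.7 = 128.2904, v = 486.6·(+0.01087)/0.76098 + 249.9 = 256.8511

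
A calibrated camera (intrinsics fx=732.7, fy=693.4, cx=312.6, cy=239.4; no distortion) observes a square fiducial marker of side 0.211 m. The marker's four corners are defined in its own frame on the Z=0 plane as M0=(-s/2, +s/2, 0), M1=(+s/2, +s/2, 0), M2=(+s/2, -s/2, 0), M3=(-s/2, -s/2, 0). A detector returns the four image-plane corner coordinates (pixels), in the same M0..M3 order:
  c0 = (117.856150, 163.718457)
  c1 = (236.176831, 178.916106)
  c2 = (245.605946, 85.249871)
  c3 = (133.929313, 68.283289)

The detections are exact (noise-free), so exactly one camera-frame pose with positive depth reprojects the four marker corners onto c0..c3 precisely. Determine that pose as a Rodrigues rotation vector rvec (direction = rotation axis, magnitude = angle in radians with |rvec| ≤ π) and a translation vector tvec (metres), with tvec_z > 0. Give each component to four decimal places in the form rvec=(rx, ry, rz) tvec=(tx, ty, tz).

Intrinsics K: fx=732.7, fy=693.4, cx=312.6, cy=239.4
Marker side s = 0.211 m; corners in marker frame (Z=0):
  M0 = (-0.1055, +0.1055, 0)
  M1 = (+0.1055, +0.1055, 0)
  M2 = (+0.1055, -0.1055, 0)
  M3 = (-0.1055, -0.1055, 0)
Detected image corners:
  c0 = (117.856150, 163.718457) px
  c1 = (236.176831, 178.916106) px
  c2 = (245.605946, 85.249871) px
  c3 = (133.929313, 68.283289) px
Planar DLT: solve 8×8 A·h = b for H (H[2,2]=1):
  H  [+568.92992 -107.72783 +184.37154]
  H  [+92.79812 +415.90997 +122.86228]
  H  [+0.13274 -0.25910 +1.00000]
B = K⁻¹H; ‖b₁‖=0.737260, ‖b₂‖=0.737260; λ = 2/(‖b₁‖+‖b₂‖) = 1.356374, sign → tz>0 ⇒ λ=+1.356374
r₁ = λ·B[:,0] = (+0.97639,+0.11936,+0.18004); r₂ = λ·B[:,1] = (-0.04949,+0.93490,-0.35143)
r₃ = r₁×r₂ = (-0.21027,+0.33423,+0.91874); SVD([r₁ r₂ r₃]) → R = UVᵀ:
  R  [+0.97639 -0.04949 -0.21027]
  R  [+0.11936 +0.93490 +0.33423]
  R  [+0.18004 -0.35143 +0.91874]
t = (-0.23738, -0.22796, +1.35637) m
tr R = 2.830032; θ = arccos((tr R − 1)/2) = 0.415248 rad = 23.792°
axis k = ((R−Rᵀ)₃₂, (R−Rᵀ)₁₃, (R−Rᵀ)₂₁) / (2 sinθ) = (-0.849813, -0.483756, +0.209280)
rvec = θ·k = (-0.352883, -0.200879, +0.086903)

rvec=(-0.3529, -0.2009, 0.0869) tvec=(-0.2374, -0.2280, 1.3564)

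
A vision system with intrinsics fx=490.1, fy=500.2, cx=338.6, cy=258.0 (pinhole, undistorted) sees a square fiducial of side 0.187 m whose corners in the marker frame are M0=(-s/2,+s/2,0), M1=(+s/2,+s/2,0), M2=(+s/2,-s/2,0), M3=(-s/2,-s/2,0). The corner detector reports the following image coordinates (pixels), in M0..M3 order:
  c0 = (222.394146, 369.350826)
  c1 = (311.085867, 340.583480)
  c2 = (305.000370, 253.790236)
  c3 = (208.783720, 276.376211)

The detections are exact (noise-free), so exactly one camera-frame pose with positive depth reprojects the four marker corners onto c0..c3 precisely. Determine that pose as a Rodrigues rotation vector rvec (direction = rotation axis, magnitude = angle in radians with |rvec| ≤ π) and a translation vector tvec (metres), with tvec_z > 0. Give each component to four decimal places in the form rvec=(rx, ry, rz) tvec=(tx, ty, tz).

Intrinsics K: fx=490.1, fy=500.2, cx=338.6, cy=258.0
Marker side s = 0.187 m; corners in marker frame (Z=0):
  M0 = (-0.0935, +0.0935, 0)
  M1 = (+0.0935, +0.0935, 0)
  M2 = (+0.0935, -0.0935, 0)
  M3 = (-0.0935, -0.0935, 0)
Detected image corners:
  c0 = (222.394146, 369.350826) px
  c1 = (311.085867, 340.583480) px
  c2 = (305.000370, 253.790236) px
  c3 = (208.783720, 276.376211) px
Planar DLT: solve 8×8 A·h = b for H (H[2,2]=1):
  H  [+618.71720 +152.40057 +264.05712]
  H  [+10.15332 +599.09130 +311.06711]
  H  [+0.47756 +0.38438 +1.00000]
B = K⁻¹H; ‖b₁‖=1.071772, ‖b₂‖=1.071772; λ = 2/(‖b₁‖+‖b₂‖) = 0.933034, sign → tz>0 ⇒ λ=+0.933034
r₁ = λ·B[:,0] = (+0.87005,-0.21089,+0.44558); r₂ = λ·B[:,1] = (+0.04236,+0.93252,+0.35864)
r₃ = r₁×r₂ = (-0.49114,-0.29316,+0.82027); SVD([r₁ r₂ r₃]) → R = UVᵀ:
  R  [+0.87005 +0.04236 -0.49114]
  R  [-0.21089 +0.93252 -0.29316]
  R  [+0.44558 +0.35864 +0.82027]
t = (-0.14191, +0.09899, +0.93303) m
tr R = 2.622831; θ = arccos((tr R − 1)/2) = 0.624226 rad = 35.766°
axis k = ((R−Rᵀ)₃₂, (R−Rᵀ)₁₃, (R−Rᵀ)₂₁) / (2 sinθ) = (+0.557594, -0.801344, -0.216648)
rvec = θ·k = (+0.348065, -0.500220, -0.135237)

rvec=(0.3481, -0.5002, -0.1352) tvec=(-0.1419, 0.0990, 0.9330)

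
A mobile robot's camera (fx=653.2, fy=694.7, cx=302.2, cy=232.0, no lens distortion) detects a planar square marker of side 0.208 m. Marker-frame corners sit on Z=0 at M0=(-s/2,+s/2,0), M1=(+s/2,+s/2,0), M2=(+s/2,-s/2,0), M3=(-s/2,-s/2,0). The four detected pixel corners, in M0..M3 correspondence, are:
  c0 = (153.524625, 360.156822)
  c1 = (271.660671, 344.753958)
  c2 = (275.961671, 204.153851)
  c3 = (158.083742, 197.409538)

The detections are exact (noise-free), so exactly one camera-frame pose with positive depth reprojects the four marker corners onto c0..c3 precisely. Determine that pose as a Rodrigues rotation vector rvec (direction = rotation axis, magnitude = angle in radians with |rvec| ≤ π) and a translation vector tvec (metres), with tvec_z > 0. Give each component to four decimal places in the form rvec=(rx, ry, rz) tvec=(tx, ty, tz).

Intrinsics K: fx=653.2, fy=694.7, cx=302.2, cy=232.0
Marker side s = 0.208 m; corners in marker frame (Z=0):
  M0 = (-0.1040, +0.1040, 0)
  M1 = (+0.1040, +0.1040, 0)
  M2 = (+0.1040, -0.1040, 0)
  M3 = (-0.1040, -0.1040, 0)
Detected image corners:
  c0 = (153.524625, 360.156822) px
  c1 = (271.660671, 344.753958) px
  c2 = (275.961671, 204.153851) px
  c3 = (158.083742, 197.409538) px
Planar DLT: solve 8×8 A·h = b for H (H[2,2]=1):
  H  [+718.23717 -17.84723 +219.11460]
  H  [+173.41322 +729.69687 +276.58545]
  H  [+0.70246 +0.01586 +1.00000]
B = K⁻¹H; ‖b₁‖=1.045777, ‖b₂‖=1.045777; λ = 2/(‖b₁‖+‖b₂‖) = 0.956227, sign → tz>0 ⇒ λ=+0.956227
r₁ = λ·B[:,0] = (+0.74067,+0.01437,+0.67172); r₂ = λ·B[:,1] = (-0.03314,+0.99934,+0.01516)
r₃ = r₁×r₂ = (-0.67105,-0.03349,+0.74065); SVD([r₁ r₂ r₃]) → R = UVᵀ:
  R  [+0.74067 -0.03314 -0.67105]
  R  [+0.01437 +0.99934 -0.03349]
  R  [+0.67172 +0.01516 +0.74065]
t = (-0.12163, +0.06137, +0.95623) m
tr R = 2.480659; θ = arccos((tr R − 1)/2) = 0.737236 rad = 42.241°
axis k = ((R−Rᵀ)₃₂, (R−Rᵀ)₁₃, (R−Rᵀ)₂₁) / (2 sinθ) = (+0.036186, -0.998720, +0.035339)
rvec = θ·k = (+0.026678, -0.736293, +0.026053)

rvec=(0.0267, -0.7363, 0.0261) tvec=(-0.1216, 0.0614, 0.9562)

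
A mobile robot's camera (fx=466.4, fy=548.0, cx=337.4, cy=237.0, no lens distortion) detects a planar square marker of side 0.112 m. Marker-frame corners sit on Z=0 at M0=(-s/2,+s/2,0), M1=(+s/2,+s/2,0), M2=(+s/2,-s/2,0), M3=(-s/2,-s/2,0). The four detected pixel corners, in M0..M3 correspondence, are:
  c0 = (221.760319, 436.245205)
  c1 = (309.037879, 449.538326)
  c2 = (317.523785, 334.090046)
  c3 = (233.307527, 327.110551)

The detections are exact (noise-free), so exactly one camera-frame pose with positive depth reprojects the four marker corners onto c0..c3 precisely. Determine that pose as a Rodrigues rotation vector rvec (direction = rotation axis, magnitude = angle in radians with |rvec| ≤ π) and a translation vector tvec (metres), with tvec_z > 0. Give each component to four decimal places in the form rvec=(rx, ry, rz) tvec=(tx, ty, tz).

rvec=(-0.2219, 0.2641, 0.0504) tvec=(-0.0823, 0.1529, 0.5645)

Intrinsics K: fx=466.4, fy=548.0, cx=337.4, cy=237.0
Marker side s = 0.112 m; corners in marker frame (Z=0):
  M0 = (-0.0560, +0.0560, 0)
  M1 = (+0.0560, +0.0560, 0)
  M2 = (+0.0560, -0.0560, 0)
  M3 = (-0.0560, -0.0560, 0)
Detected image corners:
  c0 = (221.760319, 436.245205) px
  c1 = (309.037879, 449.538326) px
  c2 = (317.523785, 334.090046) px
  c3 = (233.307527, 327.110551) px
Planar DLT: solve 8×8 A·h = b for H (H[2,2]=1):
  H  [+638.67987 -190.78069 +269.38777]
  H  [-91.19980 +857.42560 +385.43887]
  H  [-0.46830 -0.37347 +1.00000]
B = K⁻¹H; ‖b₁‖=1.771555, ‖b₂‖=1.771555; λ = 2/(‖b₁‖+‖b₂‖) = 0.564476, sign → tz>0 ⇒ λ=+0.564476
r₁ = λ·B[:,0] = (+0.96421,+0.02038,-0.26434); r₂ = λ·B[:,1] = (-0.07839,+0.97438,-0.21081)
r₃ = r₁×r₂ = (+0.25327,+0.22399,+0.94111); SVD([r₁ r₂ r₃]) → R = UVᵀ:
  R  [+0.96421 -0.07839 +0.25327]
  R  [+0.02038 +0.97438 +0.22399]
  R  [-0.26434 -0.21081 +0.94111]
t = (-0.08231, +0.15290, +0.56448) m
tr R = 2.879696; θ = arccos((tr R − 1)/2) = 0.348611 rad = 19.974°
axis k = ((R−Rᵀ)₃₂, (R−Rᵀ)₁₃, (R−Rᵀ)₂₁) / (2 sinθ) = (-0.636441, +0.757654, +0.144580)
rvec = θ·k = (-0.221870, +0.264126, +0.050402)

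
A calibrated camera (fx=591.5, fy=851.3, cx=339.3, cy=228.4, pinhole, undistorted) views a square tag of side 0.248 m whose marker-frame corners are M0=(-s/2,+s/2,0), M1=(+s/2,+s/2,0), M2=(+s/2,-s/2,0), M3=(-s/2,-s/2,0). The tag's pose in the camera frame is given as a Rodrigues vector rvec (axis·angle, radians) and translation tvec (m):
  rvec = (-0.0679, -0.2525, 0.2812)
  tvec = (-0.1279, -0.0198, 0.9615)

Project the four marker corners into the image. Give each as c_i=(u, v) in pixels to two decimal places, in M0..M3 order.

Intrinsics K: fx=591.5, fy=851.3, cx=339.3, cy=228.4
Marker side s = 0.248 m; corners in marker frame (Z=0):
  M0 = (-0.1240, +0.1240, 0)
  M1 = (+0.1240, +0.1240, 0)
  M2 = (+0.1240, -0.1240, 0)
  M3 = (-0.1240, -0.1240, 0)
rvec = (-0.0679, -0.2525, 0.2812), |rvec| = θ = 0.38398 rad = 22.000°
Rodrigues: sinθ=0.37461, 1−cosθ=0.07282; R = I + sinθ·[k]× + (1−cosθ)·[k]×²:
    [+0.92946 -0.26587 -0.25577]
    [+0.28281 +0.95867 +0.03118]
    [+0.23691 -0.10131 +0.96623]
t = (-0.1279, -0.0198, 0.9615) m
M0: Pc = R·M0+t = (-0.27612, +0.06401, +0.91956); u = 591.5·(-0.27612)/0.91956 + 339.3 = 161.6873, v = 851.3·(+0.06401)/0.91956 + 228.4 = 287.6555
M1: Pc = R·M1+t = (-0.04562, +0.13414, +0.97831); u = 591.5·(-0.04562)/0.97831 + 339.3 = 311.7204, v = 851.3·(+0.13414)/0.97831 + 228.4 = 345.1275
M2: Pc = R·M2+t = (+0.02032, -0.10361, +1.00344); u = 591.5·(+0.02032)/1.00344 + 339.3 = 351.2787, v = 851.3·(-0.10361)/1.00344 + 228.4 = 140.5019
M3: Pc = R·M3+t = (-0.21018, -0.17374, +0.94469); u = 591.5·(-0.21018)/0.94469 + 339.3 = 207.6963, v = 851.3·(-0.17374)/0.94469 + 228.4 = 71.8319

c0=(161.69, 287.66) c1=(311.72, 345.13) c2=(351.28, 140.50) c3=(207.70, 71.83)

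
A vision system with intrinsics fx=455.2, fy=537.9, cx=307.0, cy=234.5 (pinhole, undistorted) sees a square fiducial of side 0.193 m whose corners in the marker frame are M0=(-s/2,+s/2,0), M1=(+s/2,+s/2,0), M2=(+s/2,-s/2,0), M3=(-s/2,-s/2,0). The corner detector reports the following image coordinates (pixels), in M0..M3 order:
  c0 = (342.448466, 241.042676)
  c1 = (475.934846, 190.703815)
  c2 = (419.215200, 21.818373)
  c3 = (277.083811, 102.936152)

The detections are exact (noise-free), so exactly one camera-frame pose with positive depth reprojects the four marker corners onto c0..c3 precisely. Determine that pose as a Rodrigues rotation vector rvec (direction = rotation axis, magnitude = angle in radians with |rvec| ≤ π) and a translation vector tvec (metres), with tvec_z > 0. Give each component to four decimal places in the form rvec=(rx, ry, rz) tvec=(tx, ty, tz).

Intrinsics K: fx=455.2, fy=537.9, cx=307.0, cy=234.5
Marker side s = 0.193 m; corners in marker frame (Z=0):
  M0 = (-0.0965, +0.0965, 0)
  M1 = (+0.0965, +0.0965, 0)
  M2 = (+0.0965, -0.0965, 0)
  M3 = (-0.0965, -0.0965, 0)
Detected image corners:
  c0 = (342.448466, 241.042676) px
  c1 = (475.934846, 190.703815) px
  c2 = (419.215200, 21.818373) px
  c3 = (277.083811, 102.936152) px
Planar DLT: solve 8×8 A·h = b for H (H[2,2]=1):
  H  [+426.21204 +567.85558 +375.58561]
  H  [-440.70593 +881.32549 +146.41228]
  H  [-0.75632 +0.66005 +1.00000]
B = K⁻¹H; ‖b₁‖=1.704055, ‖b₂‖=1.704055; λ = 2/(‖b₁‖+‖b₂‖) = 0.586836, sign → tz>0 ⇒ λ=+0.586836
r₁ = λ·B[:,0] = (+0.84880,-0.28731,-0.44384); r₂ = λ·B[:,1] = (+0.47084,+0.79264,+0.38734)
r₃ = r₁×r₂ = (+0.24052,-0.53775,+0.80807); SVD([r₁ r₂ r₃]) → R = UVᵀ:
  R  [+0.84880 +0.47084 +0.24052]
  R  [-0.28731 +0.79264 -0.53775]
  R  [-0.44384 +0.38734 +0.80807]
t = (+0.08842, -0.09610, +0.58684) m
tr R = 2.449513; θ = arccos((tr R − 1)/2) = 0.760115 rad = 43.551°
axis k = ((R−Rᵀ)₃₂, (R−Rᵀ)₁₃, (R−Rᵀ)₂₁) / (2 sinθ) = (+0.671322, +0.496626, -0.550172)
rvec = θ·k = (+0.510282, +0.377493, -0.418194)

rvec=(0.5103, 0.3775, -0.4182) tvec=(0.0884, -0.0961, 0.5868)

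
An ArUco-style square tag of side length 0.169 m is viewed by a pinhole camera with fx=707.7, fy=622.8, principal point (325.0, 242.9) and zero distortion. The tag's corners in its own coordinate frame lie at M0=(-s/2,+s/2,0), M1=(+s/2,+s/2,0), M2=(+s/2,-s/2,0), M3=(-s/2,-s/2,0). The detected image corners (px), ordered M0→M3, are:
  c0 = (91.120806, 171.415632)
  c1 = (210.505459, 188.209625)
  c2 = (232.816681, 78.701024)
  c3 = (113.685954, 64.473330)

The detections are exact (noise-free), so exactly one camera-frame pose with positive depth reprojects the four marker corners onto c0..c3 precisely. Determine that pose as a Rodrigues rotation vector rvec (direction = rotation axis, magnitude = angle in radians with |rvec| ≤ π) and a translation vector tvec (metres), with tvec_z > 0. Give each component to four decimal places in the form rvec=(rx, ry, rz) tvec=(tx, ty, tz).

rvec=(-0.0470, 0.1253, 0.1685) tvec=(-0.2199, -0.1794, 0.9512)

Intrinsics K: fx=707.7, fy=622.8, cx=325.0, cy=242.9
Marker side s = 0.169 m; corners in marker frame (Z=0):
  M0 = (-0.0845, +0.0845, 0)
  M1 = (+0.0845, +0.0845, 0)
  M2 = (+0.0845, -0.0845, 0)
  M3 = (-0.0845, -0.0845, 0)
Detected image corners:
  c0 = (91.120806, 171.415632) px
  c1 = (210.505459, 188.209625) px
  c2 = (232.816681, 78.701024) px
  c3 = (113.685954, 64.473330) px
Planar DLT: solve 8×8 A·h = b for H (H[2,2]=1):
  H  [+683.81137 -138.93194 +161.38867]
  H  [+74.80284 +635.52740 +125.43788]
  H  [-0.13487 -0.03797 +1.00000]
B = K⁻¹H; ‖b₁‖=1.051272, ‖b₂‖=1.051272; λ = 2/(‖b₁‖+‖b₂‖) = 0.951228, sign → tz>0 ⇒ λ=+0.951228
r₁ = λ·B[:,0] = (+0.97803,+0.16428,-0.12829); r₂ = λ·B[:,1] = (-0.17015,+0.98476,-0.03612)
r₃ = r₁×r₂ = (+0.12040,+0.05716,+0.99108); SVD([r₁ r₂ r₃]) → R = UVᵀ:
  R  [+0.97803 -0.17015 +0.12040]
  R  [+0.16428 +0.98476 +0.05716]
  R  [-0.12829 -0.03612 +0.99108]
t = (-0.21991, -0.17940, +0.95123) m
tr R = 2.953869; θ = arccos((tr R − 1)/2) = 0.215196 rad = 12.330°
axis k = ((R−Rᵀ)₃₂, (R−Rᵀ)₁₃, (R−Rᵀ)₂₁) / (2 sinθ) = (-0.218414, +0.582308, +0.783079)
rvec = θ·k = (-0.047002, +0.125311, +0.168516)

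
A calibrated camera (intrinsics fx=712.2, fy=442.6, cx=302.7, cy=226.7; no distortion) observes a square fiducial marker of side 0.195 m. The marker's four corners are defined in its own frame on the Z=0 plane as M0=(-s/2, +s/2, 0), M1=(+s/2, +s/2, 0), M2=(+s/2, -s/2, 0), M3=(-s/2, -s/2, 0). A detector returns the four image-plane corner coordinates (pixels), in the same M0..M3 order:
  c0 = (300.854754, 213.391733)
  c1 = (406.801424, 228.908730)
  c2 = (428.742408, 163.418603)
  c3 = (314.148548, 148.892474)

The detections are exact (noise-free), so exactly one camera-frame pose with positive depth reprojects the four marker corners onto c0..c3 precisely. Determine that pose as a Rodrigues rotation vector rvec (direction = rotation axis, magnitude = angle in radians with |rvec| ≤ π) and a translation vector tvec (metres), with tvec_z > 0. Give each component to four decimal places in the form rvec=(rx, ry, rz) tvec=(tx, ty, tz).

Intrinsics K: fx=712.2, fy=442.6, cx=302.7, cy=226.7
Marker side s = 0.195 m; corners in marker frame (Z=0):
  M0 = (-0.0975, +0.0975, 0)
  M1 = (+0.0975, +0.0975, 0)
  M2 = (+0.0975, -0.0975, 0)
  M3 = (-0.0975, -0.0975, 0)
Detected image corners:
  c0 = (300.854754, 213.391733) px
  c1 = (406.801424, 228.908730) px
  c2 = (428.742408, 163.418603) px
  c3 = (314.148548, 148.892474) px
Planar DLT: solve 8×8 A·h = b for H (H[2,2]=1):
  H  [+504.82982 +46.28213 +361.42689]
  H  [+45.99314 +404.15685 +189.72268]
  H  [-0.16503 +0.37578 +1.00000]
B = K⁻¹H; ‖b₁‖=0.818258, ‖b₂‖=0.818258; λ = 2/(‖b₁‖+‖b₂‖) = 1.222109, sign → tz>0 ⇒ λ=+1.222109
r₁ = λ·B[:,0] = (+0.95199,+0.23030,-0.20169); r₂ = λ·B[:,1] = (-0.11577,+0.88074,+0.45924)
r₃ = r₁×r₂ = (+0.28340,-0.41384,+0.86511); SVD([r₁ r₂ r₃]) → R = UVᵀ:
  R  [+0.95199 -0.11577 +0.28340]
  R  [+0.23030 +0.88074 -0.41384]
  R  [-0.20169 +0.45924 +0.86511]
t = (+0.10077, -0.10210, +1.22211) m
tr R = 2.697838; θ = arccos((tr R − 1)/2) = 0.556860 rad = 31.906°
axis k = ((R−Rᵀ)₃₂, (R−Rᵀ)₁₃, (R−Rᵀ)₂₁) / (2 sinθ) = (+0.825968, +0.458903, +0.327393)
rvec = θ·k = (+0.459948, +0.255544, +0.182312)

rvec=(0.4599, 0.2555, 0.1823) tvec=(0.1008, -0.1021, 1.2221)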